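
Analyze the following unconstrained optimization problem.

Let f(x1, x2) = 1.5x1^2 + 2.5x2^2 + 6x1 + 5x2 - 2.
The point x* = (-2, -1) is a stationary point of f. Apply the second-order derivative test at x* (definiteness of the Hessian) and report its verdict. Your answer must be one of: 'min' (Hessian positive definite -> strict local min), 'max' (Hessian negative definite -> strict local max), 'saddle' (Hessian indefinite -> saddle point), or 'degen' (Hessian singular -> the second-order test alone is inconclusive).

Compute the Hessian H = grad^2 f:
  H = [[3, 0], [0, 5]]
Verify stationarity: grad f(x*) = H x* + g = (0, 0).
Eigenvalues of H: 3, 5.
Both eigenvalues > 0, so H is positive definite -> x* is a strict local min.

min


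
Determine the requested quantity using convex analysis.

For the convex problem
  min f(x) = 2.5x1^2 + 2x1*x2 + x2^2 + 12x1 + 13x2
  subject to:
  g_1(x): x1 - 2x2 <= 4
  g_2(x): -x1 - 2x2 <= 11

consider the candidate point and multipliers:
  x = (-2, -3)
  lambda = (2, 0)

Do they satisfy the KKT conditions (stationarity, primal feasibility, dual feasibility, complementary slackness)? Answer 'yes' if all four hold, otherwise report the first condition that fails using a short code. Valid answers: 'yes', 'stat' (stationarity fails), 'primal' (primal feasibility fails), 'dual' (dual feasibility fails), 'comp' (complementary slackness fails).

Gradient of f: grad f(x) = Q x + c = (-4, 3)
Constraint values g_i(x) = a_i^T x - b_i:
  g_1((-2, -3)) = 0
  g_2((-2, -3)) = -3
Stationarity residual: grad f(x) + sum_i lambda_i a_i = (-2, -1)
  -> stationarity FAILS
Primal feasibility (all g_i <= 0): OK
Dual feasibility (all lambda_i >= 0): OK
Complementary slackness (lambda_i * g_i(x) = 0 for all i): OK

Verdict: the first failing condition is stationarity -> stat.

stat


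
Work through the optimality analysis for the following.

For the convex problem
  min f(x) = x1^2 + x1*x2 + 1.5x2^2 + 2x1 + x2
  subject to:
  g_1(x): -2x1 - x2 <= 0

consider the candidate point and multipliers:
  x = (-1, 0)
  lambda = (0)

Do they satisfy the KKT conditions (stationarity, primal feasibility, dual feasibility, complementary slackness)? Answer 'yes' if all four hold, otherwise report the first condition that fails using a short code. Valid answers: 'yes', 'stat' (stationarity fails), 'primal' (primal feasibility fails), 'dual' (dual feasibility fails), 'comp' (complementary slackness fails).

Gradient of f: grad f(x) = Q x + c = (0, 0)
Constraint values g_i(x) = a_i^T x - b_i:
  g_1((-1, 0)) = 2
Stationarity residual: grad f(x) + sum_i lambda_i a_i = (0, 0)
  -> stationarity OK
Primal feasibility (all g_i <= 0): FAILS
Dual feasibility (all lambda_i >= 0): OK
Complementary slackness (lambda_i * g_i(x) = 0 for all i): OK

Verdict: the first failing condition is primal_feasibility -> primal.

primal


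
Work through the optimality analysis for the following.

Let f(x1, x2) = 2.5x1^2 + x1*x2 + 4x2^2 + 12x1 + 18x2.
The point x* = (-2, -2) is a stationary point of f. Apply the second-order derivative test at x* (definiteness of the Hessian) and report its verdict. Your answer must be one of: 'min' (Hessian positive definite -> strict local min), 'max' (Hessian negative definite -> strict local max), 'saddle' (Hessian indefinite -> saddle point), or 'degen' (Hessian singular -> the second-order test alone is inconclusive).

Compute the Hessian H = grad^2 f:
  H = [[5, 1], [1, 8]]
Verify stationarity: grad f(x*) = H x* + g = (0, 0).
Eigenvalues of H: 4.6972, 8.3028.
Both eigenvalues > 0, so H is positive definite -> x* is a strict local min.

min


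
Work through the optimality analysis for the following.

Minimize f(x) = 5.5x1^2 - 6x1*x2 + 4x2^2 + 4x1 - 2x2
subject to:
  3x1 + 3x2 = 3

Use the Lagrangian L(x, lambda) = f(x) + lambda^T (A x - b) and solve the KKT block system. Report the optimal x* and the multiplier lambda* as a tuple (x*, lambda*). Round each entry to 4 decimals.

Form the Lagrangian:
  L(x, lambda) = (1/2) x^T Q x + c^T x + lambda^T (A x - b)
Stationarity (grad_x L = 0): Q x + c + A^T lambda = 0.
Primal feasibility: A x = b.

This gives the KKT block system:
  [ Q   A^T ] [ x     ]   [-c ]
  [ A    0  ] [ lambda ] = [ b ]

Solving the linear system:
  x*      = (0.2581, 0.7419)
  lambda* = (-0.7957)
  f(x*)   = 0.9677

x* = (0.2581, 0.7419), lambda* = (-0.7957)


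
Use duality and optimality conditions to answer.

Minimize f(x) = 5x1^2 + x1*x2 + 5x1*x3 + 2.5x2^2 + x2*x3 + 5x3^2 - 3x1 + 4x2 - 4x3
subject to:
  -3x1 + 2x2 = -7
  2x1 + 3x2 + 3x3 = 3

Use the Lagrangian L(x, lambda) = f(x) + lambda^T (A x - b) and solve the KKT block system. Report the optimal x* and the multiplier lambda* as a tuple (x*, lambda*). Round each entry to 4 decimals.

Form the Lagrangian:
  L(x, lambda) = (1/2) x^T Q x + c^T x + lambda^T (A x - b)
Stationarity (grad_x L = 0): Q x + c + A^T lambda = 0.
Primal feasibility: A x = b.

This gives the KKT block system:
  [ Q   A^T ] [ x     ]   [-c ]
  [ A    0  ] [ lambda ] = [ b ]

Solving the linear system:
  x*      = (1.8302, -0.7547, 0.5345)
  lambda* = (3.5752, -3.2473)
  f(x*)   = 12.0604

x* = (1.8302, -0.7547, 0.5345), lambda* = (3.5752, -3.2473)


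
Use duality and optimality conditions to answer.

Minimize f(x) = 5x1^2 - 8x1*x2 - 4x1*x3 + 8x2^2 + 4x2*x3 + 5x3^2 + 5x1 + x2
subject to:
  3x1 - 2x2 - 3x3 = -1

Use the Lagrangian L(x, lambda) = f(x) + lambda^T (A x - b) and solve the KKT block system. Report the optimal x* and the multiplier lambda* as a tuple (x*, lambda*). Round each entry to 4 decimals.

Form the Lagrangian:
  L(x, lambda) = (1/2) x^T Q x + c^T x + lambda^T (A x - b)
Stationarity (grad_x L = 0): Q x + c + A^T lambda = 0.
Primal feasibility: A x = b.

This gives the KKT block system:
  [ Q   A^T ] [ x     ]   [-c ]
  [ A    0  ] [ lambda ] = [ b ]

Solving the linear system:
  x*      = (-0.9091, -0.4886, -0.25)
  lambda* = (-0.2727)
  f(x*)   = -2.6534

x* = (-0.9091, -0.4886, -0.25), lambda* = (-0.2727)


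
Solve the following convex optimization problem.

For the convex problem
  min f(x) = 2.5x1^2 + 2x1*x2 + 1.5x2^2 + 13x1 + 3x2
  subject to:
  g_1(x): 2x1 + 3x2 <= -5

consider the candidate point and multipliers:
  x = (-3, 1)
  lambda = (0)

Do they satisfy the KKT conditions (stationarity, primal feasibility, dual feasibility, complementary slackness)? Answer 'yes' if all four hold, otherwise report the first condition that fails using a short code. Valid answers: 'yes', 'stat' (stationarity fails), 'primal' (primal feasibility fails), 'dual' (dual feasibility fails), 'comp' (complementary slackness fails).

Gradient of f: grad f(x) = Q x + c = (0, 0)
Constraint values g_i(x) = a_i^T x - b_i:
  g_1((-3, 1)) = 2
Stationarity residual: grad f(x) + sum_i lambda_i a_i = (0, 0)
  -> stationarity OK
Primal feasibility (all g_i <= 0): FAILS
Dual feasibility (all lambda_i >= 0): OK
Complementary slackness (lambda_i * g_i(x) = 0 for all i): OK

Verdict: the first failing condition is primal_feasibility -> primal.

primal


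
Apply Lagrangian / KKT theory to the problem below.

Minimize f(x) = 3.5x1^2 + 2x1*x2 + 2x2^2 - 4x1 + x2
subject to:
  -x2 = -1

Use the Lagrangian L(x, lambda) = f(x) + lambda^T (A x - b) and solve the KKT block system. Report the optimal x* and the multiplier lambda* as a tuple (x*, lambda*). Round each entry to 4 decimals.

Form the Lagrangian:
  L(x, lambda) = (1/2) x^T Q x + c^T x + lambda^T (A x - b)
Stationarity (grad_x L = 0): Q x + c + A^T lambda = 0.
Primal feasibility: A x = b.

This gives the KKT block system:
  [ Q   A^T ] [ x     ]   [-c ]
  [ A    0  ] [ lambda ] = [ b ]

Solving the linear system:
  x*      = (0.2857, 1)
  lambda* = (5.5714)
  f(x*)   = 2.7143

x* = (0.2857, 1), lambda* = (5.5714)


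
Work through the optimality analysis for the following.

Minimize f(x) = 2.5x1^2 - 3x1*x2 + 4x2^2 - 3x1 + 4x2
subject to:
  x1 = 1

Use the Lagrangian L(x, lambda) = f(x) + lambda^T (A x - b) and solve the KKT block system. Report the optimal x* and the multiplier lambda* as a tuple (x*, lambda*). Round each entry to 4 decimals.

Form the Lagrangian:
  L(x, lambda) = (1/2) x^T Q x + c^T x + lambda^T (A x - b)
Stationarity (grad_x L = 0): Q x + c + A^T lambda = 0.
Primal feasibility: A x = b.

This gives the KKT block system:
  [ Q   A^T ] [ x     ]   [-c ]
  [ A    0  ] [ lambda ] = [ b ]

Solving the linear system:
  x*      = (1, -0.125)
  lambda* = (-2.375)
  f(x*)   = -0.5625

x* = (1, -0.125), lambda* = (-2.375)


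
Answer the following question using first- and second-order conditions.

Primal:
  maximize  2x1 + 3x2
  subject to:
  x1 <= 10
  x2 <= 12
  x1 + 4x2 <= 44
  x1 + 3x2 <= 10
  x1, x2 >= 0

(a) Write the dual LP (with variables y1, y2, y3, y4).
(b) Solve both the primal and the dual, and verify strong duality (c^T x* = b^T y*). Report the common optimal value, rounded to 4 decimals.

The standard primal-dual pair for 'max c^T x s.t. A x <= b, x >= 0' is:
  Dual:  min b^T y  s.t.  A^T y >= c,  y >= 0.

So the dual LP is:
  minimize  10y1 + 12y2 + 44y3 + 10y4
  subject to:
    y1 + y3 + y4 >= 2
    y2 + 4y3 + 3y4 >= 3
    y1, y2, y3, y4 >= 0

Solving the primal: x* = (10, 0).
  primal value c^T x* = 20.
Solving the dual: y* = (1, 0, 0, 1).
  dual value b^T y* = 20.
Strong duality: c^T x* = b^T y*. Confirmed.

20


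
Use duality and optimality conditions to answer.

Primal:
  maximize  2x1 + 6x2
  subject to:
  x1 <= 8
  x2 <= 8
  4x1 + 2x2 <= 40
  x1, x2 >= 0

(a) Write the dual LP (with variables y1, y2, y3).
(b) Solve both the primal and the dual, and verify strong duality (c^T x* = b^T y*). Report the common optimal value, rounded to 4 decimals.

The standard primal-dual pair for 'max c^T x s.t. A x <= b, x >= 0' is:
  Dual:  min b^T y  s.t.  A^T y >= c,  y >= 0.

So the dual LP is:
  minimize  8y1 + 8y2 + 40y3
  subject to:
    y1 + 4y3 >= 2
    y2 + 2y3 >= 6
    y1, y2, y3 >= 0

Solving the primal: x* = (6, 8).
  primal value c^T x* = 60.
Solving the dual: y* = (0, 5, 0.5).
  dual value b^T y* = 60.
Strong duality: c^T x* = b^T y*. Confirmed.

60


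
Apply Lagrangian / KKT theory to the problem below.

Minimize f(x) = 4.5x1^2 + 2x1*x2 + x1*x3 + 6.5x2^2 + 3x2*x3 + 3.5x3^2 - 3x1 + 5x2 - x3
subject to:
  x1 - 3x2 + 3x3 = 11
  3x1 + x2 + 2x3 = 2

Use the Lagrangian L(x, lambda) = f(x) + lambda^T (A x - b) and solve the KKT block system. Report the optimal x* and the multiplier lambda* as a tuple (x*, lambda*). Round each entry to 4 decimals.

Form the Lagrangian:
  L(x, lambda) = (1/2) x^T Q x + c^T x + lambda^T (A x - b)
Stationarity (grad_x L = 0): Q x + c + A^T lambda = 0.
Primal feasibility: A x = b.

This gives the KKT block system:
  [ Q   A^T ] [ x     ]   [-c ]
  [ A    0  ] [ lambda ] = [ b ]

Solving the linear system:
  x*      = (0.1042, -1.8588, 1.7731)
  lambda* = (-3.6904, 2.5657)
  f(x*)   = 12.0414

x* = (0.1042, -1.8588, 1.7731), lambda* = (-3.6904, 2.5657)


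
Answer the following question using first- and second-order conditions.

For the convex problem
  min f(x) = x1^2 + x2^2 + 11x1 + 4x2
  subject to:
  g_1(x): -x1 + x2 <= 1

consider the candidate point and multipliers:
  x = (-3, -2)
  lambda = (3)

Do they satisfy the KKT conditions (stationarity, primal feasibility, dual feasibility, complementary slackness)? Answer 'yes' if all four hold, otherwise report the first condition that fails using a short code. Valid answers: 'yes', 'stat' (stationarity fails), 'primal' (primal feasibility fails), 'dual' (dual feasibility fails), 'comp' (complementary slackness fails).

Gradient of f: grad f(x) = Q x + c = (5, 0)
Constraint values g_i(x) = a_i^T x - b_i:
  g_1((-3, -2)) = 0
Stationarity residual: grad f(x) + sum_i lambda_i a_i = (2, 3)
  -> stationarity FAILS
Primal feasibility (all g_i <= 0): OK
Dual feasibility (all lambda_i >= 0): OK
Complementary slackness (lambda_i * g_i(x) = 0 for all i): OK

Verdict: the first failing condition is stationarity -> stat.

stat


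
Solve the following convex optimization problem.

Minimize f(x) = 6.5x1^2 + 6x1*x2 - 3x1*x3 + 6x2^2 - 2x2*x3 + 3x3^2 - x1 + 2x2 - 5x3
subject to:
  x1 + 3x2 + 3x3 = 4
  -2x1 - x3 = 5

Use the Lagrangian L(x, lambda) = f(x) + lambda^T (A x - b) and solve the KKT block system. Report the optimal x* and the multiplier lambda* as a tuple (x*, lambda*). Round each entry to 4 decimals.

Form the Lagrangian:
  L(x, lambda) = (1/2) x^T Q x + c^T x + lambda^T (A x - b)
Stationarity (grad_x L = 0): Q x + c + A^T lambda = 0.
Primal feasibility: A x = b.

This gives the KKT block system:
  [ Q   A^T ] [ x     ]   [-c ]
  [ A    0  ] [ lambda ] = [ b ]

Solving the linear system:
  x*      = (-2.5418, 2.097, 0.0836)
  lambda* = (-3.9155, -12.8136)
  f(x*)   = 43.024

x* = (-2.5418, 2.097, 0.0836), lambda* = (-3.9155, -12.8136)


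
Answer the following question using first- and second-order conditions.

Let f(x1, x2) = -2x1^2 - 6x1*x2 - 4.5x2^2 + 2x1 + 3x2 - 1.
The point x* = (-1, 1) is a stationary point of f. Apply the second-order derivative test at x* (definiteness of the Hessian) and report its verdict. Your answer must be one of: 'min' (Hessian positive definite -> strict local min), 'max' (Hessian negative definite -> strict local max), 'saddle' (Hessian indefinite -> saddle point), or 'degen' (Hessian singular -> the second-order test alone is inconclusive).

Compute the Hessian H = grad^2 f:
  H = [[-4, -6], [-6, -9]]
Verify stationarity: grad f(x*) = H x* + g = (0, 0).
Eigenvalues of H: -13, 0.
H has a zero eigenvalue (singular; negative semidefinite but not definite), so H is neither positive definite, negative definite, nor indefinite. The second-order test alone is inconclusive -> degen.
(Indeed, f is constant along the null direction of H through x*, so x* is not a strict local extremum.)

degen


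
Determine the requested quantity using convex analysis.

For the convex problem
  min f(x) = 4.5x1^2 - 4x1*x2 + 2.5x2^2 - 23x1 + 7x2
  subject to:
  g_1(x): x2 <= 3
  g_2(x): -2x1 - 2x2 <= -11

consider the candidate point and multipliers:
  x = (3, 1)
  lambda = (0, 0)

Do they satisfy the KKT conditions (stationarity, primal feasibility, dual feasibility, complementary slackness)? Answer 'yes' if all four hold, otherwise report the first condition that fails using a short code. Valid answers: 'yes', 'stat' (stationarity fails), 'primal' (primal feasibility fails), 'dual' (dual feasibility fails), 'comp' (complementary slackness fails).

Gradient of f: grad f(x) = Q x + c = (0, 0)
Constraint values g_i(x) = a_i^T x - b_i:
  g_1((3, 1)) = -2
  g_2((3, 1)) = 3
Stationarity residual: grad f(x) + sum_i lambda_i a_i = (0, 0)
  -> stationarity OK
Primal feasibility (all g_i <= 0): FAILS
Dual feasibility (all lambda_i >= 0): OK
Complementary slackness (lambda_i * g_i(x) = 0 for all i): OK

Verdict: the first failing condition is primal_feasibility -> primal.

primal


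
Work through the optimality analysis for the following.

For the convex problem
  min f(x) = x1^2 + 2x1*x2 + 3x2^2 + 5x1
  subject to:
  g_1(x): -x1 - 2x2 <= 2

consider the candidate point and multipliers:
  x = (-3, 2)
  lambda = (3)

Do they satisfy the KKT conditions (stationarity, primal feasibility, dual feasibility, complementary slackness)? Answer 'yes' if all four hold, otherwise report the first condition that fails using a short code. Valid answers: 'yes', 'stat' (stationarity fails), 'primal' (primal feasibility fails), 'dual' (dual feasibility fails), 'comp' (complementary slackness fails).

Gradient of f: grad f(x) = Q x + c = (3, 6)
Constraint values g_i(x) = a_i^T x - b_i:
  g_1((-3, 2)) = -3
Stationarity residual: grad f(x) + sum_i lambda_i a_i = (0, 0)
  -> stationarity OK
Primal feasibility (all g_i <= 0): OK
Dual feasibility (all lambda_i >= 0): OK
Complementary slackness (lambda_i * g_i(x) = 0 for all i): FAILS

Verdict: the first failing condition is complementary_slackness -> comp.

comp


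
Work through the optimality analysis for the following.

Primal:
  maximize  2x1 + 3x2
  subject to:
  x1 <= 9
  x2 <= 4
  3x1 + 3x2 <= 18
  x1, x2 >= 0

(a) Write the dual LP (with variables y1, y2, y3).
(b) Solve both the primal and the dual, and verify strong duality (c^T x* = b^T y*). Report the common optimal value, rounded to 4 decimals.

The standard primal-dual pair for 'max c^T x s.t. A x <= b, x >= 0' is:
  Dual:  min b^T y  s.t.  A^T y >= c,  y >= 0.

So the dual LP is:
  minimize  9y1 + 4y2 + 18y3
  subject to:
    y1 + 3y3 >= 2
    y2 + 3y3 >= 3
    y1, y2, y3 >= 0

Solving the primal: x* = (2, 4).
  primal value c^T x* = 16.
Solving the dual: y* = (0, 1, 0.6667).
  dual value b^T y* = 16.
Strong duality: c^T x* = b^T y*. Confirmed.

16


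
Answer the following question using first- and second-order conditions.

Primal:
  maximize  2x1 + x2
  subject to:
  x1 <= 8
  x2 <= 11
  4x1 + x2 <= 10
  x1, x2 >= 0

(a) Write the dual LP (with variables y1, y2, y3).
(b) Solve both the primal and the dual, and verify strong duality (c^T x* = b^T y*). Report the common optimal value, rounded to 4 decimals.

The standard primal-dual pair for 'max c^T x s.t. A x <= b, x >= 0' is:
  Dual:  min b^T y  s.t.  A^T y >= c,  y >= 0.

So the dual LP is:
  minimize  8y1 + 11y2 + 10y3
  subject to:
    y1 + 4y3 >= 2
    y2 + y3 >= 1
    y1, y2, y3 >= 0

Solving the primal: x* = (0, 10).
  primal value c^T x* = 10.
Solving the dual: y* = (0, 0, 1).
  dual value b^T y* = 10.
Strong duality: c^T x* = b^T y*. Confirmed.

10


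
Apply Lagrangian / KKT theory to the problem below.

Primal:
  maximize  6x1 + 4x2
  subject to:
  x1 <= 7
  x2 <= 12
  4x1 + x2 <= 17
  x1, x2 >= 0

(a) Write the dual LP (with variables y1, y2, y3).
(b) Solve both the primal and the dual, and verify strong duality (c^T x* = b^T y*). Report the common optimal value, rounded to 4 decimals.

The standard primal-dual pair for 'max c^T x s.t. A x <= b, x >= 0' is:
  Dual:  min b^T y  s.t.  A^T y >= c,  y >= 0.

So the dual LP is:
  minimize  7y1 + 12y2 + 17y3
  subject to:
    y1 + 4y3 >= 6
    y2 + y3 >= 4
    y1, y2, y3 >= 0

Solving the primal: x* = (1.25, 12).
  primal value c^T x* = 55.5.
Solving the dual: y* = (0, 2.5, 1.5).
  dual value b^T y* = 55.5.
Strong duality: c^T x* = b^T y*. Confirmed.

55.5


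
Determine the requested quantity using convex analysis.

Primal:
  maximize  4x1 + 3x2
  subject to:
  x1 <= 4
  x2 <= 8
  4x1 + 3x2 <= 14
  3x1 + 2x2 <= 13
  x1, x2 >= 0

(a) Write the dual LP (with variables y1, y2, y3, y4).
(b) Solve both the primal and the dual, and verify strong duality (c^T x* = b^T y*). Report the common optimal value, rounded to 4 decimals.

The standard primal-dual pair for 'max c^T x s.t. A x <= b, x >= 0' is:
  Dual:  min b^T y  s.t.  A^T y >= c,  y >= 0.

So the dual LP is:
  minimize  4y1 + 8y2 + 14y3 + 13y4
  subject to:
    y1 + 4y3 + 3y4 >= 4
    y2 + 3y3 + 2y4 >= 3
    y1, y2, y3, y4 >= 0

Solving the primal: x* = (3.5, 0).
  primal value c^T x* = 14.
Solving the dual: y* = (0, 0, 1, 0).
  dual value b^T y* = 14.
Strong duality: c^T x* = b^T y*. Confirmed.

14


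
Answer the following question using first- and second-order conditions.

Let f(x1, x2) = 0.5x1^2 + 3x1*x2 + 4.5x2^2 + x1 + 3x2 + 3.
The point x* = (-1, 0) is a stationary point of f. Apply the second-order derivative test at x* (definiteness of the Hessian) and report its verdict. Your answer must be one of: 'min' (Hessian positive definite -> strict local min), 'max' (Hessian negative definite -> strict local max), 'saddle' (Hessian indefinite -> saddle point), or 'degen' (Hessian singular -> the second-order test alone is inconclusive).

Compute the Hessian H = grad^2 f:
  H = [[1, 3], [3, 9]]
Verify stationarity: grad f(x*) = H x* + g = (0, 0).
Eigenvalues of H: 0, 10.
H has a zero eigenvalue (singular; positive semidefinite but not definite), so H is neither positive definite, negative definite, nor indefinite. The second-order test alone is inconclusive -> degen.
(Indeed, f is constant along the null direction of H through x*, so x* is not a strict local extremum.)

degen


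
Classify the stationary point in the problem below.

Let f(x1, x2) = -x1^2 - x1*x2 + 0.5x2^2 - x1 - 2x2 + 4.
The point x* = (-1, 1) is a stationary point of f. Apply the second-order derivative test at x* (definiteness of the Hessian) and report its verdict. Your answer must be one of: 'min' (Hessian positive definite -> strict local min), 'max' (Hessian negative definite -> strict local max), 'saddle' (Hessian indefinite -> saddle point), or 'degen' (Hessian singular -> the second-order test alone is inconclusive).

Compute the Hessian H = grad^2 f:
  H = [[-2, -1], [-1, 1]]
Verify stationarity: grad f(x*) = H x* + g = (0, 0).
Eigenvalues of H: -2.3028, 1.3028.
Eigenvalues have mixed signs, so H is indefinite -> x* is a saddle point.

saddle


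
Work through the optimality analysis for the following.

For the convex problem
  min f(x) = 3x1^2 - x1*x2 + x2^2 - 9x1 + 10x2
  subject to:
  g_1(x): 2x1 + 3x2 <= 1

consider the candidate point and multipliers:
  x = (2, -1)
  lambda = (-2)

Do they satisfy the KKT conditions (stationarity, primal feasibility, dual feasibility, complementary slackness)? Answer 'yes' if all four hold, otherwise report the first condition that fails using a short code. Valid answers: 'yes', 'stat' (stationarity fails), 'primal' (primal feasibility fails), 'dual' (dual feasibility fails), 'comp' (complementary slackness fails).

Gradient of f: grad f(x) = Q x + c = (4, 6)
Constraint values g_i(x) = a_i^T x - b_i:
  g_1((2, -1)) = 0
Stationarity residual: grad f(x) + sum_i lambda_i a_i = (0, 0)
  -> stationarity OK
Primal feasibility (all g_i <= 0): OK
Dual feasibility (all lambda_i >= 0): FAILS
Complementary slackness (lambda_i * g_i(x) = 0 for all i): OK

Verdict: the first failing condition is dual_feasibility -> dual.

dual


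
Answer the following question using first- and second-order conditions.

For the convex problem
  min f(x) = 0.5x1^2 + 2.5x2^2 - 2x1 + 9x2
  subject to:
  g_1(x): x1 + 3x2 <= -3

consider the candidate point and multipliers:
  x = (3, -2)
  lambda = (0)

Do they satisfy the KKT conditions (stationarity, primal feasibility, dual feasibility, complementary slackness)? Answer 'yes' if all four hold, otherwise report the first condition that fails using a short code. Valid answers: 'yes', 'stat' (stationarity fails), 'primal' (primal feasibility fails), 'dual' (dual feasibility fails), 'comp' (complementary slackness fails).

Gradient of f: grad f(x) = Q x + c = (1, -1)
Constraint values g_i(x) = a_i^T x - b_i:
  g_1((3, -2)) = 0
Stationarity residual: grad f(x) + sum_i lambda_i a_i = (1, -1)
  -> stationarity FAILS
Primal feasibility (all g_i <= 0): OK
Dual feasibility (all lambda_i >= 0): OK
Complementary slackness (lambda_i * g_i(x) = 0 for all i): OK

Verdict: the first failing condition is stationarity -> stat.

stat


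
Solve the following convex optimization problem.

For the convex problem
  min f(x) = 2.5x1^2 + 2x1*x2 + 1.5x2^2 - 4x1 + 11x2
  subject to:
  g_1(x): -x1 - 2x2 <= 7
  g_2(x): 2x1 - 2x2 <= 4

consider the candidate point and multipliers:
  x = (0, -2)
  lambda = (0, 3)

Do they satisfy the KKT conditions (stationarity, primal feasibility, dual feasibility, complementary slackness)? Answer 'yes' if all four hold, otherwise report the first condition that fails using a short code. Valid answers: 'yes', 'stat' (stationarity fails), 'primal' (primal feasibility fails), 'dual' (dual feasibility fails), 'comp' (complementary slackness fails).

Gradient of f: grad f(x) = Q x + c = (-8, 5)
Constraint values g_i(x) = a_i^T x - b_i:
  g_1((0, -2)) = -3
  g_2((0, -2)) = 0
Stationarity residual: grad f(x) + sum_i lambda_i a_i = (-2, -1)
  -> stationarity FAILS
Primal feasibility (all g_i <= 0): OK
Dual feasibility (all lambda_i >= 0): OK
Complementary slackness (lambda_i * g_i(x) = 0 for all i): OK

Verdict: the first failing condition is stationarity -> stat.

stat


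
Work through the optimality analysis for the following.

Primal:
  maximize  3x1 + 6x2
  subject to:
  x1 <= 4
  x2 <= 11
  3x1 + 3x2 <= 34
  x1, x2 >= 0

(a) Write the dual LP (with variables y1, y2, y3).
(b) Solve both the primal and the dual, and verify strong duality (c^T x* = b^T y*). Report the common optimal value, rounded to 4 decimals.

The standard primal-dual pair for 'max c^T x s.t. A x <= b, x >= 0' is:
  Dual:  min b^T y  s.t.  A^T y >= c,  y >= 0.

So the dual LP is:
  minimize  4y1 + 11y2 + 34y3
  subject to:
    y1 + 3y3 >= 3
    y2 + 3y3 >= 6
    y1, y2, y3 >= 0

Solving the primal: x* = (0.3333, 11).
  primal value c^T x* = 67.
Solving the dual: y* = (0, 3, 1).
  dual value b^T y* = 67.
Strong duality: c^T x* = b^T y*. Confirmed.

67


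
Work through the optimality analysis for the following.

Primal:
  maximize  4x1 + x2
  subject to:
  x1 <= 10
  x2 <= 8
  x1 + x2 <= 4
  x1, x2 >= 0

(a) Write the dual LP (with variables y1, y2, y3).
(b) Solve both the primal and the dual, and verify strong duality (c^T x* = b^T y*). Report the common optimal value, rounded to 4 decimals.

The standard primal-dual pair for 'max c^T x s.t. A x <= b, x >= 0' is:
  Dual:  min b^T y  s.t.  A^T y >= c,  y >= 0.

So the dual LP is:
  minimize  10y1 + 8y2 + 4y3
  subject to:
    y1 + y3 >= 4
    y2 + y3 >= 1
    y1, y2, y3 >= 0

Solving the primal: x* = (4, 0).
  primal value c^T x* = 16.
Solving the dual: y* = (0, 0, 4).
  dual value b^T y* = 16.
Strong duality: c^T x* = b^T y*. Confirmed.

16


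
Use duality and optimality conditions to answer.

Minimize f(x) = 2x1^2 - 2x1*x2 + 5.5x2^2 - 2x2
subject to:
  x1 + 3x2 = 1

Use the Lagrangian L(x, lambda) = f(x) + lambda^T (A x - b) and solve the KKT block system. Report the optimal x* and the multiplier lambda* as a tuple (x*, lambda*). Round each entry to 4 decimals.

Form the Lagrangian:
  L(x, lambda) = (1/2) x^T Q x + c^T x + lambda^T (A x - b)
Stationarity (grad_x L = 0): Q x + c + A^T lambda = 0.
Primal feasibility: A x = b.

This gives the KKT block system:
  [ Q   A^T ] [ x     ]   [-c ]
  [ A    0  ] [ lambda ] = [ b ]

Solving the linear system:
  x*      = (0.1864, 0.2712)
  lambda* = (-0.2034)
  f(x*)   = -0.1695

x* = (0.1864, 0.2712), lambda* = (-0.2034)


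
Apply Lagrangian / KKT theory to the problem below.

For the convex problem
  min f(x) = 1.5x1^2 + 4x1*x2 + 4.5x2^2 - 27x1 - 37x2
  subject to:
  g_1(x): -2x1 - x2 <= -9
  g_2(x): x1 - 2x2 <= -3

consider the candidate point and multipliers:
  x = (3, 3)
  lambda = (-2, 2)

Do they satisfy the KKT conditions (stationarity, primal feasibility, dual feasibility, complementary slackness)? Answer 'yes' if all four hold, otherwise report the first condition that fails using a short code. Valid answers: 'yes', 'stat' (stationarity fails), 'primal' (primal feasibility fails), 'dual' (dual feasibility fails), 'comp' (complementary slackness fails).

Gradient of f: grad f(x) = Q x + c = (-6, 2)
Constraint values g_i(x) = a_i^T x - b_i:
  g_1((3, 3)) = 0
  g_2((3, 3)) = 0
Stationarity residual: grad f(x) + sum_i lambda_i a_i = (0, 0)
  -> stationarity OK
Primal feasibility (all g_i <= 0): OK
Dual feasibility (all lambda_i >= 0): FAILS
Complementary slackness (lambda_i * g_i(x) = 0 for all i): OK

Verdict: the first failing condition is dual_feasibility -> dual.

dual


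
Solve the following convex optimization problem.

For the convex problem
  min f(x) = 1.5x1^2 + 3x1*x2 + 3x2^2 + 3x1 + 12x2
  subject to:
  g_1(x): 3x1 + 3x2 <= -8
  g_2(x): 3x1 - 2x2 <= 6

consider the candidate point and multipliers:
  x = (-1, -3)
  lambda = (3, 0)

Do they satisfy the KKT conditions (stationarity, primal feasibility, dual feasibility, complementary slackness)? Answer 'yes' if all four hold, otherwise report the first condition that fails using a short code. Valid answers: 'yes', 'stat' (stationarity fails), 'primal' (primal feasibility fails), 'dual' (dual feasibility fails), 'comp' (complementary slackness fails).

Gradient of f: grad f(x) = Q x + c = (-9, -9)
Constraint values g_i(x) = a_i^T x - b_i:
  g_1((-1, -3)) = -4
  g_2((-1, -3)) = -3
Stationarity residual: grad f(x) + sum_i lambda_i a_i = (0, 0)
  -> stationarity OK
Primal feasibility (all g_i <= 0): OK
Dual feasibility (all lambda_i >= 0): OK
Complementary slackness (lambda_i * g_i(x) = 0 for all i): FAILS

Verdict: the first failing condition is complementary_slackness -> comp.

comp


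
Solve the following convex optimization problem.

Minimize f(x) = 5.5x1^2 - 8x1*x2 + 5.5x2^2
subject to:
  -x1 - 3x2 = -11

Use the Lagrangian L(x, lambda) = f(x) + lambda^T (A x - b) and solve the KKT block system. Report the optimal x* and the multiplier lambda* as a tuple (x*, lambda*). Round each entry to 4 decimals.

Form the Lagrangian:
  L(x, lambda) = (1/2) x^T Q x + c^T x + lambda^T (A x - b)
Stationarity (grad_x L = 0): Q x + c + A^T lambda = 0.
Primal feasibility: A x = b.

This gives the KKT block system:
  [ Q   A^T ] [ x     ]   [-c ]
  [ A    0  ] [ lambda ] = [ b ]

Solving the linear system:
  x*      = (2.4367, 2.8544)
  lambda* = (3.9684)
  f(x*)   = 21.8259

x* = (2.4367, 2.8544), lambda* = (3.9684)


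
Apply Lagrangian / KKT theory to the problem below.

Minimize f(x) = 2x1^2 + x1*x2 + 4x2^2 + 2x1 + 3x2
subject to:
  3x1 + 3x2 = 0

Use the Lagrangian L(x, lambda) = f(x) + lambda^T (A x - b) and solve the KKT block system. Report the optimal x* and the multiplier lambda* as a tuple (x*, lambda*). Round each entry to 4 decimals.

Form the Lagrangian:
  L(x, lambda) = (1/2) x^T Q x + c^T x + lambda^T (A x - b)
Stationarity (grad_x L = 0): Q x + c + A^T lambda = 0.
Primal feasibility: A x = b.

This gives the KKT block system:
  [ Q   A^T ] [ x     ]   [-c ]
  [ A    0  ] [ lambda ] = [ b ]

Solving the linear system:
  x*      = (0.1, -0.1)
  lambda* = (-0.7667)
  f(x*)   = -0.05

x* = (0.1, -0.1), lambda* = (-0.7667)


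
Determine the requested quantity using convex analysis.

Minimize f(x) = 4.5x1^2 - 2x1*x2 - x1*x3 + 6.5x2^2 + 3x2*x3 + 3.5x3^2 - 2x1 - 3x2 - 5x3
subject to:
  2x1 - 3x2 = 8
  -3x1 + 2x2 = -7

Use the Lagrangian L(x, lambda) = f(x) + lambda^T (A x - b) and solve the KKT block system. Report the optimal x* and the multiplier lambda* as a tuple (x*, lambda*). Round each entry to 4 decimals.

Form the Lagrangian:
  L(x, lambda) = (1/2) x^T Q x + c^T x + lambda^T (A x - b)
Stationarity (grad_x L = 0): Q x + c + A^T lambda = 0.
Primal feasibility: A x = b.

This gives the KKT block system:
  [ Q   A^T ] [ x     ]   [-c ]
  [ A    0  ] [ lambda ] = [ b ]

Solving the linear system:
  x*      = (1, -2, 1.7143)
  lambda* = (-11.8, -4.7714)
  f(x*)   = 28.2143

x* = (1, -2, 1.7143), lambda* = (-11.8, -4.7714)


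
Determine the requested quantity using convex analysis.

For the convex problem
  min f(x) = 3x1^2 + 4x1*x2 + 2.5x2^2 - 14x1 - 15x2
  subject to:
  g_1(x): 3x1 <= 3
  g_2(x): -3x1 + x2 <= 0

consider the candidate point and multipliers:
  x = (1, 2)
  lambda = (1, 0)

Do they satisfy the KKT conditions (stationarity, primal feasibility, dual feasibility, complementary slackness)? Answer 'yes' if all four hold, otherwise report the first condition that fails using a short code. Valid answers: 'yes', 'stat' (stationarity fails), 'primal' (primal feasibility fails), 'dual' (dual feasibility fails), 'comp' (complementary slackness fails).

Gradient of f: grad f(x) = Q x + c = (0, -1)
Constraint values g_i(x) = a_i^T x - b_i:
  g_1((1, 2)) = 0
  g_2((1, 2)) = -1
Stationarity residual: grad f(x) + sum_i lambda_i a_i = (3, -1)
  -> stationarity FAILS
Primal feasibility (all g_i <= 0): OK
Dual feasibility (all lambda_i >= 0): OK
Complementary slackness (lambda_i * g_i(x) = 0 for all i): OK

Verdict: the first failing condition is stationarity -> stat.

stat


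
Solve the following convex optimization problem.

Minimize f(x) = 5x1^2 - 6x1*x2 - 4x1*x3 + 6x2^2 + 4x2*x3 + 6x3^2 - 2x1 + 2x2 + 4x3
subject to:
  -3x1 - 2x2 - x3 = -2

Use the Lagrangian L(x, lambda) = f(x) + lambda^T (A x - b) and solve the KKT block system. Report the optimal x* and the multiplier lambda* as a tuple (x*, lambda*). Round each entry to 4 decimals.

Form the Lagrangian:
  L(x, lambda) = (1/2) x^T Q x + c^T x + lambda^T (A x - b)
Stationarity (grad_x L = 0): Q x + c + A^T lambda = 0.
Primal feasibility: A x = b.

This gives the KKT block system:
  [ Q   A^T ] [ x     ]   [-c ]
  [ A    0  ] [ lambda ] = [ b ]

Solving the linear system:
  x*      = (0.5341, 0.2928, -0.188)
  lambda* = (0.7787)
  f(x*)   = 0.1614

x* = (0.5341, 0.2928, -0.188), lambda* = (0.7787)


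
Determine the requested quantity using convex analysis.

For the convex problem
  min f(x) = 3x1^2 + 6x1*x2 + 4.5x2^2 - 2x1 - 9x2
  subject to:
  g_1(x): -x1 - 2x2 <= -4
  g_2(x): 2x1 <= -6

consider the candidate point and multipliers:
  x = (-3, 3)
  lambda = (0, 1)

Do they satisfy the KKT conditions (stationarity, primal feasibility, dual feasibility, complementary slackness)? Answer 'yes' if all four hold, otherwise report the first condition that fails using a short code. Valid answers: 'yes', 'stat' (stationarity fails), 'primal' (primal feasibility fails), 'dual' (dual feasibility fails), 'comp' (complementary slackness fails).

Gradient of f: grad f(x) = Q x + c = (-2, 0)
Constraint values g_i(x) = a_i^T x - b_i:
  g_1((-3, 3)) = 1
  g_2((-3, 3)) = 0
Stationarity residual: grad f(x) + sum_i lambda_i a_i = (0, 0)
  -> stationarity OK
Primal feasibility (all g_i <= 0): FAILS
Dual feasibility (all lambda_i >= 0): OK
Complementary slackness (lambda_i * g_i(x) = 0 for all i): OK

Verdict: the first failing condition is primal_feasibility -> primal.

primal


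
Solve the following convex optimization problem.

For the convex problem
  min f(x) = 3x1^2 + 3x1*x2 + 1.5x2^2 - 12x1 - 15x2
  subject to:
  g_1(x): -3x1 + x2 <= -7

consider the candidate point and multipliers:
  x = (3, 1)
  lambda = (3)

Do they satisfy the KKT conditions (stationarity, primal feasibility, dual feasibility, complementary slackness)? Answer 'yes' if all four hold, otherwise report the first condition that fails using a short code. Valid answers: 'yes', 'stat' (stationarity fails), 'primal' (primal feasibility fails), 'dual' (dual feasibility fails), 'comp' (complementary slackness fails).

Gradient of f: grad f(x) = Q x + c = (9, -3)
Constraint values g_i(x) = a_i^T x - b_i:
  g_1((3, 1)) = -1
Stationarity residual: grad f(x) + sum_i lambda_i a_i = (0, 0)
  -> stationarity OK
Primal feasibility (all g_i <= 0): OK
Dual feasibility (all lambda_i >= 0): OK
Complementary slackness (lambda_i * g_i(x) = 0 for all i): FAILS

Verdict: the first failing condition is complementary_slackness -> comp.

comp


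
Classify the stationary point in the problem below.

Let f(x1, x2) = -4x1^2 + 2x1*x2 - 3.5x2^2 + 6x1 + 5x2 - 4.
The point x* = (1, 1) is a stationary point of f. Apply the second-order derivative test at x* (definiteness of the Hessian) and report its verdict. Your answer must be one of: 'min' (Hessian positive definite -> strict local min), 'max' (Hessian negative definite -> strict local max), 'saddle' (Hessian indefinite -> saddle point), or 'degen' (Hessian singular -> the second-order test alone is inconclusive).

Compute the Hessian H = grad^2 f:
  H = [[-8, 2], [2, -7]]
Verify stationarity: grad f(x*) = H x* + g = (0, 0).
Eigenvalues of H: -9.5616, -5.4384.
Both eigenvalues < 0, so H is negative definite -> x* is a strict local max.

max


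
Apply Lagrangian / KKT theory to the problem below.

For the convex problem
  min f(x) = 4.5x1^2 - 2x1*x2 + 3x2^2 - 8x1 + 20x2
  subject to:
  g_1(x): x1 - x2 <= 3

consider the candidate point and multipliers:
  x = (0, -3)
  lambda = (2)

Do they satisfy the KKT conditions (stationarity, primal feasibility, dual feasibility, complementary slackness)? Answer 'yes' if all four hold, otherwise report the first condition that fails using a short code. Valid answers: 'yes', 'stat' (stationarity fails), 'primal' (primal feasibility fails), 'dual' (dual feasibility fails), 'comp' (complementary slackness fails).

Gradient of f: grad f(x) = Q x + c = (-2, 2)
Constraint values g_i(x) = a_i^T x - b_i:
  g_1((0, -3)) = 0
Stationarity residual: grad f(x) + sum_i lambda_i a_i = (0, 0)
  -> stationarity OK
Primal feasibility (all g_i <= 0): OK
Dual feasibility (all lambda_i >= 0): OK
Complementary slackness (lambda_i * g_i(x) = 0 for all i): OK

Verdict: yes, KKT holds.

yes


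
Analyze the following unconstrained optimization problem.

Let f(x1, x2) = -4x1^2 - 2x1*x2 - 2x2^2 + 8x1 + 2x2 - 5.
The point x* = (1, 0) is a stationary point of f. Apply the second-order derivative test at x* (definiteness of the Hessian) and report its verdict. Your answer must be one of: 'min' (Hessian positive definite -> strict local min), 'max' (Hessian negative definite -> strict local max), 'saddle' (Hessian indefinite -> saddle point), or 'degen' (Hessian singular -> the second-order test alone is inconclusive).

Compute the Hessian H = grad^2 f:
  H = [[-8, -2], [-2, -4]]
Verify stationarity: grad f(x*) = H x* + g = (0, 0).
Eigenvalues of H: -8.8284, -3.1716.
Both eigenvalues < 0, so H is negative definite -> x* is a strict local max.

max


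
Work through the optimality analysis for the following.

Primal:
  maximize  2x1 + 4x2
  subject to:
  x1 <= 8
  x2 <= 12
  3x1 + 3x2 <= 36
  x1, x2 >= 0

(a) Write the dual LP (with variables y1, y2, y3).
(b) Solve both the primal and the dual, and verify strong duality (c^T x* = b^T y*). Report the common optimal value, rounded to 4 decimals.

The standard primal-dual pair for 'max c^T x s.t. A x <= b, x >= 0' is:
  Dual:  min b^T y  s.t.  A^T y >= c,  y >= 0.

So the dual LP is:
  minimize  8y1 + 12y2 + 36y3
  subject to:
    y1 + 3y3 >= 2
    y2 + 3y3 >= 4
    y1, y2, y3 >= 0

Solving the primal: x* = (0, 12).
  primal value c^T x* = 48.
Solving the dual: y* = (0, 0, 1.3333).
  dual value b^T y* = 48.
Strong duality: c^T x* = b^T y*. Confirmed.

48


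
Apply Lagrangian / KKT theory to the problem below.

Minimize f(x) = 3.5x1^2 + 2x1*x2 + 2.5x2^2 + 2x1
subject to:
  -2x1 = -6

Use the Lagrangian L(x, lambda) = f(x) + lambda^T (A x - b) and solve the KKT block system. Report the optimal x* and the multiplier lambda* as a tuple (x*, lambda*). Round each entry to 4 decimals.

Form the Lagrangian:
  L(x, lambda) = (1/2) x^T Q x + c^T x + lambda^T (A x - b)
Stationarity (grad_x L = 0): Q x + c + A^T lambda = 0.
Primal feasibility: A x = b.

This gives the KKT block system:
  [ Q   A^T ] [ x     ]   [-c ]
  [ A    0  ] [ lambda ] = [ b ]

Solving the linear system:
  x*      = (3, -1.2)
  lambda* = (10.3)
  f(x*)   = 33.9

x* = (3, -1.2), lambda* = (10.3)


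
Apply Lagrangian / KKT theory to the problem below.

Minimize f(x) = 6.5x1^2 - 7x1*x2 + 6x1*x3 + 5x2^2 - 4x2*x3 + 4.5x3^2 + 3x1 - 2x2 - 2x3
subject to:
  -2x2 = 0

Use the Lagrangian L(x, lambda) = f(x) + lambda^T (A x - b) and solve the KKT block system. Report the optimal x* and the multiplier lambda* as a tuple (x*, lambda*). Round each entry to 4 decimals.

Form the Lagrangian:
  L(x, lambda) = (1/2) x^T Q x + c^T x + lambda^T (A x - b)
Stationarity (grad_x L = 0): Q x + c + A^T lambda = 0.
Primal feasibility: A x = b.

This gives the KKT block system:
  [ Q   A^T ] [ x     ]   [-c ]
  [ A    0  ] [ lambda ] = [ b ]

Solving the linear system:
  x*      = (-0.4815, 0, 0.5432)
  lambda* = (-0.4012)
  f(x*)   = -1.2654

x* = (-0.4815, 0, 0.5432), lambda* = (-0.4012)


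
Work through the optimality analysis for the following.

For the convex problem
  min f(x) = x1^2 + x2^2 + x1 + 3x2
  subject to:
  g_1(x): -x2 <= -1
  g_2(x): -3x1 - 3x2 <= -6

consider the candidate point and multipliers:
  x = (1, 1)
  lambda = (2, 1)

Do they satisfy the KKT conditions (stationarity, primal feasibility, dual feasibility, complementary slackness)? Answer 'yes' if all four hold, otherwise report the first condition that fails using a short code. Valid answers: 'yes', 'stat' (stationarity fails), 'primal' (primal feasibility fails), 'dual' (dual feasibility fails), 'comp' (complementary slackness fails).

Gradient of f: grad f(x) = Q x + c = (3, 5)
Constraint values g_i(x) = a_i^T x - b_i:
  g_1((1, 1)) = 0
  g_2((1, 1)) = 0
Stationarity residual: grad f(x) + sum_i lambda_i a_i = (0, 0)
  -> stationarity OK
Primal feasibility (all g_i <= 0): OK
Dual feasibility (all lambda_i >= 0): OK
Complementary slackness (lambda_i * g_i(x) = 0 for all i): OK

Verdict: yes, KKT holds.

yes
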